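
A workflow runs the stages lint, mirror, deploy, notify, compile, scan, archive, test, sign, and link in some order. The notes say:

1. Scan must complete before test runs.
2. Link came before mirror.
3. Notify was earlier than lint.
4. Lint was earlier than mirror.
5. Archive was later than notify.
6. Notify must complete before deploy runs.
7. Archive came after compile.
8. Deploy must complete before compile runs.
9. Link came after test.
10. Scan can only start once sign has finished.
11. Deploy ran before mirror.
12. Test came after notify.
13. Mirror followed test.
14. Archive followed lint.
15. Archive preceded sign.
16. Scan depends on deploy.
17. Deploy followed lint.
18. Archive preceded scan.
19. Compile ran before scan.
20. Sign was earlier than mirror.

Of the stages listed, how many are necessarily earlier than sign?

Directly stated before sign: archive.
Compile reaches sign via compile → archive → sign.
Deploy reaches sign via deploy → compile → archive → sign.
Lint reaches sign via lint → archive → sign.
Likewise notify reaches sign by chaining the stated constraints.
No chain forces scan (or any of the others) ahead of sign.
That's archive, compile, deploy, lint, and notify — 5 in all.

5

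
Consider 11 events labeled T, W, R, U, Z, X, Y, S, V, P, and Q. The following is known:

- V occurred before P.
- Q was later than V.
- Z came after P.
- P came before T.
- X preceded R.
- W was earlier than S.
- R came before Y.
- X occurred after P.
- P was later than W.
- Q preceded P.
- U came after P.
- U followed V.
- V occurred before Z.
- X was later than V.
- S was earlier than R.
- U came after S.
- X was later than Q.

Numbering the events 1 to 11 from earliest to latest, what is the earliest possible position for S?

W must come before S — 1 forced predecessor.
Nothing else is forced ahead of S, so its earliest slot is position 1 + 1 = 2.

2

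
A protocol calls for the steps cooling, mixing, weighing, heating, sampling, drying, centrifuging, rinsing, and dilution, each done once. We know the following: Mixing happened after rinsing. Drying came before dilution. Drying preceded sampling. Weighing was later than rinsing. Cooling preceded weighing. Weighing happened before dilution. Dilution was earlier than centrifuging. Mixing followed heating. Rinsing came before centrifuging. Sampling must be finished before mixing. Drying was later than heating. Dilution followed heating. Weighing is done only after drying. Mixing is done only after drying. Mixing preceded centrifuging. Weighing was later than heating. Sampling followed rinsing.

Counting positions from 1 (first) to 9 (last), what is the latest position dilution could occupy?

Dilution must come before centrifuging — 1 step forced after it.
Everything else can be placed before dilution in some valid order, so dilution can sit as late as position 9 − 1 = 8.

8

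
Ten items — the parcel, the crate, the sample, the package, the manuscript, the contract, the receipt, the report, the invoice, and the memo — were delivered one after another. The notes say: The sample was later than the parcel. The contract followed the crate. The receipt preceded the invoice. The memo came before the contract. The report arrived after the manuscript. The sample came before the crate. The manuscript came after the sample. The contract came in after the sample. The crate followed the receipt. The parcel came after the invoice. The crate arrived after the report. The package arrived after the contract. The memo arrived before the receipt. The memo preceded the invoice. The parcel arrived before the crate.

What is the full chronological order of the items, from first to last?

the memo, the receipt, the invoice, the parcel, the sample, the manuscript, the report, the crate, the contract, the package

The constraints fix every adjacent pair, so only one ordering works:
the memo → the receipt → the invoice → the parcel → the sample → the manuscript → the report → the crate → the contract → the package.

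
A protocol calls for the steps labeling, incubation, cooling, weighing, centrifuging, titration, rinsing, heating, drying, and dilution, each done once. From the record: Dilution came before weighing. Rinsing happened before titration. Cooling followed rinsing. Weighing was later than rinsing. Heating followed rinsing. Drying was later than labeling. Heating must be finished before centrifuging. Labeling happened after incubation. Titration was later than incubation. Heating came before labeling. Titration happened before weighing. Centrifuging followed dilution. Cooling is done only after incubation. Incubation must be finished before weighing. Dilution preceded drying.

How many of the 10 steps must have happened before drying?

Directly stated before drying: dilution and labeling.
Heating reaches drying via heating → labeling → drying.
Incubation reaches drying via incubation → labeling → drying.
Rinsing reaches drying via rinsing → heating → labeling → drying.
That's dilution, heating, incubation, labeling, and rinsing — 5 in all.

5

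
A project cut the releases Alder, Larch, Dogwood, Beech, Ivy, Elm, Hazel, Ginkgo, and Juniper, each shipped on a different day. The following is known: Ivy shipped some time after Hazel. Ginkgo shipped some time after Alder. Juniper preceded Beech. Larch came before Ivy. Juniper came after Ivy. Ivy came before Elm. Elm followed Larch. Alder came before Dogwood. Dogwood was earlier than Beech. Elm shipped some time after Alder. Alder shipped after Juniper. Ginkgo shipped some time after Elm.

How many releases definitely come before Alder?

4

Directly stated before Alder: Juniper.
Hazel reaches Alder via Hazel → Ivy → Juniper → Alder.
Ivy reaches Alder via Ivy → Juniper → Alder.
Larch reaches Alder via Larch → Ivy → Juniper → Alder.
No chain forces Beech (or any of the others) ahead of Alder.
That's Hazel, Ivy, Juniper, and Larch — 4 in all.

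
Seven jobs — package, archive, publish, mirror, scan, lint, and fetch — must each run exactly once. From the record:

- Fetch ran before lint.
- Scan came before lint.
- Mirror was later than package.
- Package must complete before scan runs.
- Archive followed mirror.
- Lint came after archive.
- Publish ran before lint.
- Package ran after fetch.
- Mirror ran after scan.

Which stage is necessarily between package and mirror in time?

Tracing the constraints gives package → scan → mirror, so scan sits after package and before mirror.
No other stage is forced both after package and before mirror.

scan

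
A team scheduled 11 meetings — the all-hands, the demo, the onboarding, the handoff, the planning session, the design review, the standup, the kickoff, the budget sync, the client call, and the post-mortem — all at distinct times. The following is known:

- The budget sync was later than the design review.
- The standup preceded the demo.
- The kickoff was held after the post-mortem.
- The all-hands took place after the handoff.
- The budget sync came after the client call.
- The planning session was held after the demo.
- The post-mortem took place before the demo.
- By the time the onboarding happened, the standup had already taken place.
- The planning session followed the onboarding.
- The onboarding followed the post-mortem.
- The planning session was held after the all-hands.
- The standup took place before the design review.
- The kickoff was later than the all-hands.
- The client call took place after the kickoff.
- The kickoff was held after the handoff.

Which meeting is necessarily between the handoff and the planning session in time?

Tracing the constraints gives the handoff → the all-hands → the planning session, so the all-hands sits after the handoff and before the planning session.
No other meeting is forced both after the handoff and before the planning session.

the all-hands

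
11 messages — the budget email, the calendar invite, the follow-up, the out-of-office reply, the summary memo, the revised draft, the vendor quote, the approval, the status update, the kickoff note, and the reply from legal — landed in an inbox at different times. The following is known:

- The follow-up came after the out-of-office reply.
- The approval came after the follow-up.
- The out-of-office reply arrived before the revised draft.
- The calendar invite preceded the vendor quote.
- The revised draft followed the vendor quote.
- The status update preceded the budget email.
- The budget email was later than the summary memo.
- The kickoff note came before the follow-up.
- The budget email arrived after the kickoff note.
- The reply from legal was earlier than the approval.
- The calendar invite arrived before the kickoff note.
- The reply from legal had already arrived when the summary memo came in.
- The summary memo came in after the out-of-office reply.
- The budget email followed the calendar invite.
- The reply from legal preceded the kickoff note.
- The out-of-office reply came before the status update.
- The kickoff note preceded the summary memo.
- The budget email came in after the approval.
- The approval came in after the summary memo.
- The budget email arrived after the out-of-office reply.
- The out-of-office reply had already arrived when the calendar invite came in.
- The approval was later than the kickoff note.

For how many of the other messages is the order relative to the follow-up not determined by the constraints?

4

Forced before the follow-up: the calendar invite, the kickoff note, the out-of-office reply, and the reply from legal; forced after the follow-up: the approval and the budget email.
That leaves the revised draft, the status update, the summary memo, and the vendor quote with no forced order relative to the follow-up — 4.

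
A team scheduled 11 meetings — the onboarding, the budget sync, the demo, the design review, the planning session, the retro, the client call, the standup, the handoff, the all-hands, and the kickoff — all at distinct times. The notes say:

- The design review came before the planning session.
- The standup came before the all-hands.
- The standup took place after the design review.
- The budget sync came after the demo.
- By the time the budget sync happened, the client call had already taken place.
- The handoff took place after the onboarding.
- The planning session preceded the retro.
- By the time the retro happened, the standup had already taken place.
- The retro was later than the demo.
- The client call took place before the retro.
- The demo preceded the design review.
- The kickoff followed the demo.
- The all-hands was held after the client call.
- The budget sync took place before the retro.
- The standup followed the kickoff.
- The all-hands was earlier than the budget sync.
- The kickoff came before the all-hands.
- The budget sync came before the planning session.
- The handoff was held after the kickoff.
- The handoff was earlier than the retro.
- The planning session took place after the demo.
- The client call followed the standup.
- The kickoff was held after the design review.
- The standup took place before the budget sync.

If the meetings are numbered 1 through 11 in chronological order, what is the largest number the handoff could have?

The handoff must come before the retro — 1 meeting forced after it.
Everything else can be placed before the handoff in some valid order, so the handoff can sit as late as position 11 − 1 = 10.

10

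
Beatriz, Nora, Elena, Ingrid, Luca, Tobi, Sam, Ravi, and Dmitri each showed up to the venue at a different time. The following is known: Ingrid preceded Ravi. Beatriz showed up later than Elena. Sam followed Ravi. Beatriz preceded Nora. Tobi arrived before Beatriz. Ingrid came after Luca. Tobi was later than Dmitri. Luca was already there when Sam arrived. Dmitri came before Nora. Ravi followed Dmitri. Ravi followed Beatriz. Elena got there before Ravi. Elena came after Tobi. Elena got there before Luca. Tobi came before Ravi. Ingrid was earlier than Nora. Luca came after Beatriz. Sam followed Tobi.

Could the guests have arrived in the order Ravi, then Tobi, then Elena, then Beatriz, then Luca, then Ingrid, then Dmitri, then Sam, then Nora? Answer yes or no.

The constraints require Tobi before Ravi, but in the proposed sequence Ravi appears ahead of Tobi. That one violation is enough.

no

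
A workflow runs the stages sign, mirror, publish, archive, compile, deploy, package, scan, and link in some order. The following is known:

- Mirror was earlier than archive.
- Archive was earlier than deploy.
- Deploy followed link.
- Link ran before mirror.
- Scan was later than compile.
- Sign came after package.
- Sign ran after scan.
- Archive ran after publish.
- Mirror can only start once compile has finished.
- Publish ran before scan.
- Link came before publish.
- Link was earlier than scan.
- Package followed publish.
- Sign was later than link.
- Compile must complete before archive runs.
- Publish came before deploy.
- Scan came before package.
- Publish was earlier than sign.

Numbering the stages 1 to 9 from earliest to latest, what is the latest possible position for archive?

Archive must come before deploy — 1 stage forced after it.
Everything else can be placed before archive in some valid order, so archive can sit as late as position 9 − 1 = 8.

8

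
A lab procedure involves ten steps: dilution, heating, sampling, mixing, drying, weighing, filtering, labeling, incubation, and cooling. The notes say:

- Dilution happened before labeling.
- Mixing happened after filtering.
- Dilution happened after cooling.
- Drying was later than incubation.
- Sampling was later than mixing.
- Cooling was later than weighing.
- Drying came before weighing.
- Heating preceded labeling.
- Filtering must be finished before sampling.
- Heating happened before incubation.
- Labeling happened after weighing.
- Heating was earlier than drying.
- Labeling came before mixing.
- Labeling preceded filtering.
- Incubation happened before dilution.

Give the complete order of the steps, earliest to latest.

heating, incubation, drying, weighing, cooling, dilution, labeling, filtering, mixing, sampling

The constraints fix every adjacent pair, so only one ordering works:
heating → incubation → drying → weighing → cooling → dilution → labeling → filtering → mixing → sampling.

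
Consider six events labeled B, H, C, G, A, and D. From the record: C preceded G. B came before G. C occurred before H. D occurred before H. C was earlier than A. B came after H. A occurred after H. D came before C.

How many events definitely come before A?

3

Directly stated before A: C and H.
D reaches A via D → C → A.
No chain forces B (or any of the others) ahead of A.
That's C, D, and H — 3 in all.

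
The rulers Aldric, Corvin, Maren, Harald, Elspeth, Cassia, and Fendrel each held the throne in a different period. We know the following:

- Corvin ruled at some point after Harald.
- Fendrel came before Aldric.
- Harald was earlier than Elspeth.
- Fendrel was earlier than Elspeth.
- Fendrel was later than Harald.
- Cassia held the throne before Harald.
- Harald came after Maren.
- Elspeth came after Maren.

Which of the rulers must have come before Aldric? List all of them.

Cassia, Fendrel, Harald, Maren

Directly stated before Aldric: Fendrel.
Cassia reaches Aldric via Cassia → Harald → Fendrel → Aldric.
Harald reaches Aldric via Harald → Fendrel → Aldric.
Maren reaches Aldric via Maren → Harald → Fendrel → Aldric.
No chain forces Corvin (or any of the others) ahead of Aldric.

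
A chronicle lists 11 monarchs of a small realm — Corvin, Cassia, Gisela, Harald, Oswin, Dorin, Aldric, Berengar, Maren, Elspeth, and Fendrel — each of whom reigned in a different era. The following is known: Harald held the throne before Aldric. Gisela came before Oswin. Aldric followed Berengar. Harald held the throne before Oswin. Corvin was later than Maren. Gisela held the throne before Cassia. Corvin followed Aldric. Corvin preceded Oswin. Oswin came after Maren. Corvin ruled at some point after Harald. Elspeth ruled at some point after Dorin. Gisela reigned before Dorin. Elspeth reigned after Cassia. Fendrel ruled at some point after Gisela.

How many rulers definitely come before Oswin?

Directly stated before Oswin: Corvin, Gisela, Harald, and Maren.
Aldric reaches Oswin via Aldric → Corvin → Oswin.
Berengar reaches Oswin via Berengar → Aldric → Corvin → Oswin.
No chain forces Fendrel (or any of the others) ahead of Oswin.
That's Aldric, Berengar, Corvin, Gisela, Harald, and Maren — 6 in all.

6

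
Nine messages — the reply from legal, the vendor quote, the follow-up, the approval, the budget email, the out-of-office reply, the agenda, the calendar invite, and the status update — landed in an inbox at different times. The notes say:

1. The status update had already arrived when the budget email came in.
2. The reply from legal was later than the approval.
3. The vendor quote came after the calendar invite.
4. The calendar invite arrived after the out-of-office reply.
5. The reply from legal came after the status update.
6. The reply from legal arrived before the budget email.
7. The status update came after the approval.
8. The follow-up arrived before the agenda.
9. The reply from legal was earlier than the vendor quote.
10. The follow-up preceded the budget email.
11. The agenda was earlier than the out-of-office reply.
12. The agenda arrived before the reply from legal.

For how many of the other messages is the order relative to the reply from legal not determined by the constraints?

Forced before the reply from legal: the agenda, the approval, the follow-up, and the status update; forced after the reply from legal: the budget email and the vendor quote.
That leaves the calendar invite and the out-of-office reply with no forced order relative to the reply from legal — 2.

2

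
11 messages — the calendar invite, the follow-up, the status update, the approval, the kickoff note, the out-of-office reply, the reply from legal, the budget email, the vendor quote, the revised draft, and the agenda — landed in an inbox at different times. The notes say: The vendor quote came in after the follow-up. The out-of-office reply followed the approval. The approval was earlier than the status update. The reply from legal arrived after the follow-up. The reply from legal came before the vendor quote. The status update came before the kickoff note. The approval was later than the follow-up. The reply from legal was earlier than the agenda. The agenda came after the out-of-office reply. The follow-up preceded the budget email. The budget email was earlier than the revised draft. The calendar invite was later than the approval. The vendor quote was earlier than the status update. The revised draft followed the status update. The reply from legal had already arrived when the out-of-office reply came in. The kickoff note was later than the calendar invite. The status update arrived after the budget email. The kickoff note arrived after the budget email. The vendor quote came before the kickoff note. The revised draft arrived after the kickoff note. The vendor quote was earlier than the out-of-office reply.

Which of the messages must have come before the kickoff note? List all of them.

Directly stated before the kickoff note: the budget email, the calendar invite, the status update, and the vendor quote.
The approval reaches the kickoff note via the approval → the calendar invite → the kickoff note.
The follow-up reaches the kickoff note via the follow-up → the vendor quote → the kickoff note.
The reply from legal reaches the kickoff note via the reply from legal → the vendor quote → the kickoff note.

the approval, the budget email, the calendar invite, the follow-up, the reply from legal, the status update, the vendor quote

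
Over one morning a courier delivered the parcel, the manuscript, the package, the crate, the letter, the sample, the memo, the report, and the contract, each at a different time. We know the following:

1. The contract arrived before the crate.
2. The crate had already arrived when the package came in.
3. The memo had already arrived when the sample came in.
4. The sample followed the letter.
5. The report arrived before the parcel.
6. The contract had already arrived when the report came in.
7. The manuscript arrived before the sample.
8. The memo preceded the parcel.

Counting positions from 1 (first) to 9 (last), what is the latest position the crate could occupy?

The crate must come before the package — 1 item forced after it.
Everything else can be placed before the crate in some valid order, so the crate can sit as late as position 9 − 1 = 8.

8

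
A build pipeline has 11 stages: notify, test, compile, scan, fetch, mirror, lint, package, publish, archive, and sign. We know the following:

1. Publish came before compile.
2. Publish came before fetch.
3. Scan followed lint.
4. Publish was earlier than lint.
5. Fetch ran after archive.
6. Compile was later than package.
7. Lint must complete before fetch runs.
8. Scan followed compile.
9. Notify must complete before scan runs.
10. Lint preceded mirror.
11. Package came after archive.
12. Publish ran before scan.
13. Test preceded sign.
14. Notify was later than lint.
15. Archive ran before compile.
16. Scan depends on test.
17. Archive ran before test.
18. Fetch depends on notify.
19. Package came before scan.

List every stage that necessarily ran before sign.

Directly stated before sign: test.
Archive reaches sign via archive → test → sign.
No chain forces notify (or any of the others) ahead of sign.

archive, test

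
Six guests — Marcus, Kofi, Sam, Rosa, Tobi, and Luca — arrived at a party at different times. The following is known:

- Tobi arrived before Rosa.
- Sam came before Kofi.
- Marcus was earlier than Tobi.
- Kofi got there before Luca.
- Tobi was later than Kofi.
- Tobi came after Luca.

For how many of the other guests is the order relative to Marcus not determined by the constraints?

3

Forced after Marcus: Rosa and Tobi.
That leaves Kofi, Luca, and Sam with no forced order relative to Marcus — 3.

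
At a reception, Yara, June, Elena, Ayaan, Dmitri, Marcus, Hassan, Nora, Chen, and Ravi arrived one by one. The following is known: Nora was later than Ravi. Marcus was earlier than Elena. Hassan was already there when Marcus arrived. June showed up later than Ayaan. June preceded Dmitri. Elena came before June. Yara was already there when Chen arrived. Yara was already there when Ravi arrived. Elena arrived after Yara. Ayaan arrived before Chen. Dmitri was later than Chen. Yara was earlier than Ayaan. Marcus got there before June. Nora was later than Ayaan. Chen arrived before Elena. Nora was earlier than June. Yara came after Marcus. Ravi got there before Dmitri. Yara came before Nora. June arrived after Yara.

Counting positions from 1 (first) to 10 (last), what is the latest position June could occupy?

9

June must come before Dmitri — 1 guest forced after them.
Everything else can be placed before June in some valid order, so June can sit as late as position 10 − 1 = 9.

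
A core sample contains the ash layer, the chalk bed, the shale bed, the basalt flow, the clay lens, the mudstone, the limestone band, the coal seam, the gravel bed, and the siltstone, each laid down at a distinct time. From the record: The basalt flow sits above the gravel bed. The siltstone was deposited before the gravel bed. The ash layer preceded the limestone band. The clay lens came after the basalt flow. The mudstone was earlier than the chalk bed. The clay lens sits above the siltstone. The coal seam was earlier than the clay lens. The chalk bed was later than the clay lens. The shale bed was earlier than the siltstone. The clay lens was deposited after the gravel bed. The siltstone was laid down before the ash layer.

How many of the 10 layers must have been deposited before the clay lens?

5

Directly stated before the clay lens: the basalt flow, the coal seam, the gravel bed, and the siltstone.
The shale bed reaches the clay lens via the shale bed → the siltstone → the clay lens.
That's the basalt flow, the coal seam, the gravel bed, the shale bed, and the siltstone — 5 in all.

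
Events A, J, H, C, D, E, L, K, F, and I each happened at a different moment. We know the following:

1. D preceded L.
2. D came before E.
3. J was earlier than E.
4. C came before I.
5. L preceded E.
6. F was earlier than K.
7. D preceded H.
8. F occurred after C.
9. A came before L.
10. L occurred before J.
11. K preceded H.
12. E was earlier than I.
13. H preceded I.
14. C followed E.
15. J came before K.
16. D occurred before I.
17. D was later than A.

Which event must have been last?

Every other event has a chain of constraints placing it before I, so I is last.

I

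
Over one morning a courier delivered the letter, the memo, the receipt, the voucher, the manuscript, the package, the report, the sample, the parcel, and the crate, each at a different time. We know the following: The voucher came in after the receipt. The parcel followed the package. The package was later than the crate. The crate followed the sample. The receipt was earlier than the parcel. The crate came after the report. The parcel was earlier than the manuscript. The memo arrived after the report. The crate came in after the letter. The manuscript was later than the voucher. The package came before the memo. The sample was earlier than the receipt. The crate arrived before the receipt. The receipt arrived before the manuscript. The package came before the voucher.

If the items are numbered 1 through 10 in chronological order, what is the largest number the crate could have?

4

The crate must come before the manuscript, the memo, the package, the parcel, the receipt, and the voucher — 6 items forced after it.
Everything else can be placed before the crate in some valid order, so the crate can sit as late as position 10 − 6 = 4.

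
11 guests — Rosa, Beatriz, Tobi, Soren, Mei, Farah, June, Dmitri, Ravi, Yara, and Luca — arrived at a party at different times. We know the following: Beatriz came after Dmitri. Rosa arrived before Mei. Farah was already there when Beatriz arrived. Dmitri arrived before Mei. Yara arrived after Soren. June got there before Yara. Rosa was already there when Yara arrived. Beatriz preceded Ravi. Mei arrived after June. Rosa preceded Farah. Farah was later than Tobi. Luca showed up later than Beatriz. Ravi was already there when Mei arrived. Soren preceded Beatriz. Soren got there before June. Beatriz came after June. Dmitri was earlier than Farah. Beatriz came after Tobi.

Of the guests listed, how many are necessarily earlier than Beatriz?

Directly stated before Beatriz: Dmitri, Farah, June, Soren, and Tobi.
Rosa reaches Beatriz via Rosa → Farah → Beatriz.
No chain forces Luca (or any of the others) ahead of Beatriz.
That's Dmitri, Farah, June, Rosa, Soren, and Tobi — 6 in all.

6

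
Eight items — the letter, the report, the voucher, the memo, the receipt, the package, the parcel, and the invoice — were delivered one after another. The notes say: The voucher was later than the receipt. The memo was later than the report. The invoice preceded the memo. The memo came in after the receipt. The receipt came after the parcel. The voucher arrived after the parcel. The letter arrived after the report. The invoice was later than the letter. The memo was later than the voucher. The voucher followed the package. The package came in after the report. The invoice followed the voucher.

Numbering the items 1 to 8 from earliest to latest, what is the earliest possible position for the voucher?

5

The package, the parcel, the receipt, and the report must all come before the voucher — 4 forced predecessors.
Nothing else is forced ahead of the voucher, so its earliest slot is position 4 + 1 = 5.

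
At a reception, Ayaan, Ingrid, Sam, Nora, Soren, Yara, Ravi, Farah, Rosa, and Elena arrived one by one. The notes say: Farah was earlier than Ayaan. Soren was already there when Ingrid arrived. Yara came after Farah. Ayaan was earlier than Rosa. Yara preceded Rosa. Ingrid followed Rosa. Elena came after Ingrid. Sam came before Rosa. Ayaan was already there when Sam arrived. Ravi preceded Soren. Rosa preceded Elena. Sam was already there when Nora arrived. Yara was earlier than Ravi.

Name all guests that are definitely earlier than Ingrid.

Directly stated before Ingrid: Rosa and Soren.
Ayaan reaches Ingrid via Ayaan → Rosa → Ingrid.
Farah reaches Ingrid via Farah → Yara → Rosa → Ingrid.
Ravi reaches Ingrid via Ravi → Soren → Ingrid.
Likewise Sam and Yara each reach Ingrid by chaining the stated constraints.
No chain forces Nora (or any of the others) ahead of Ingrid.

Ayaan, Farah, Ravi, Rosa, Sam, Soren, Yara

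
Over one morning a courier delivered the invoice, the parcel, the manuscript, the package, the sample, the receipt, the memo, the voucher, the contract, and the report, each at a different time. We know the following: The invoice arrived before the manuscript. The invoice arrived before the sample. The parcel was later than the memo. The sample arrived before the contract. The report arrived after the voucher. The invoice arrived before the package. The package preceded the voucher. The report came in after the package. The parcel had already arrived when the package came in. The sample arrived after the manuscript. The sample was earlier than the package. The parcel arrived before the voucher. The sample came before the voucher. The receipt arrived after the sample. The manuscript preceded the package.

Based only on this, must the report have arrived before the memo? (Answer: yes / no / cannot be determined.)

no

Tracing the constraints gives the memo → the parcel → the voucher → the report, so the memo must come before the report.
That means the report cannot be before the memo.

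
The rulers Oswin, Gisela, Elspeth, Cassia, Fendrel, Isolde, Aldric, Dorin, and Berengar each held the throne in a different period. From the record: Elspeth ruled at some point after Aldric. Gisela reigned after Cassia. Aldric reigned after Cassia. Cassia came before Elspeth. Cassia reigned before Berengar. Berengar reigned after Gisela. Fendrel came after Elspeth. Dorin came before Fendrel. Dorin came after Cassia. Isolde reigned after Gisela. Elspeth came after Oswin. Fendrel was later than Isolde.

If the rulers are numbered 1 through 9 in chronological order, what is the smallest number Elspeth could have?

4

Aldric, Cassia, and Oswin must all come before Elspeth — 3 forced predecessors.
Nothing else is forced ahead of Elspeth, so their earliest slot is position 3 + 1 = 4.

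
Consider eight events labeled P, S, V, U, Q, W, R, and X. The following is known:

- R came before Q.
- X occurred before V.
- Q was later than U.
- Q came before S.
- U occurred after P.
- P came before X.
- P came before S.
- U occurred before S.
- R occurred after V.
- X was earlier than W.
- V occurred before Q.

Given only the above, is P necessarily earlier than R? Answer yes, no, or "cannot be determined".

Chain the constraints: P → X → V → R. Each link is directly stated, so P comes before R.

yes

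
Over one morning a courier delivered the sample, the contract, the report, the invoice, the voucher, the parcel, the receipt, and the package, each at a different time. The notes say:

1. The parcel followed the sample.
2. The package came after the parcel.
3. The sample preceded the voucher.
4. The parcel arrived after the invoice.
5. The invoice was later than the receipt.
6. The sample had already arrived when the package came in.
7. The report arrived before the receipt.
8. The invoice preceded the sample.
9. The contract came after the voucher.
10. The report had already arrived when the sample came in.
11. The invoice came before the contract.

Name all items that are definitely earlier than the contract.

the invoice, the receipt, the report, the sample, the voucher

Directly stated before the contract: the invoice and the voucher.
The receipt reaches the contract via the receipt → the invoice → the contract.
The report reaches the contract via the report → the sample → the voucher → the contract.
The sample reaches the contract via the sample → the voucher → the contract.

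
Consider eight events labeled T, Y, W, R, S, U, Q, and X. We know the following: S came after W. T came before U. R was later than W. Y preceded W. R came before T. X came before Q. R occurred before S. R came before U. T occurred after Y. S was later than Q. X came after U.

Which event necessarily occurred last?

Every other event has a chain of constraints placing it before S, so S is last.

S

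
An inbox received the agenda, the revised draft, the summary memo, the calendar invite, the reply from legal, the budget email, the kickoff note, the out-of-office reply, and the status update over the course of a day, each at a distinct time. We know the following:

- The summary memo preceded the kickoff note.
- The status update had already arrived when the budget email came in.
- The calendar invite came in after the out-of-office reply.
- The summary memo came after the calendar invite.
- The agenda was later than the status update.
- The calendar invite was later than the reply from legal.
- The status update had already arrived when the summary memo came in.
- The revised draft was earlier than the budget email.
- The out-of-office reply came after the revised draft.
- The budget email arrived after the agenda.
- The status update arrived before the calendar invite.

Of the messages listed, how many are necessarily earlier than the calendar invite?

Directly stated before the calendar invite: the out-of-office reply, the reply from legal, and the status update.
The revised draft reaches the calendar invite via the revised draft → the out-of-office reply → the calendar invite.
No chain forces the kickoff note (or any of the others) ahead of the calendar invite.
That's the out-of-office reply, the reply from legal, the revised draft, and the status update — 4 in all.

4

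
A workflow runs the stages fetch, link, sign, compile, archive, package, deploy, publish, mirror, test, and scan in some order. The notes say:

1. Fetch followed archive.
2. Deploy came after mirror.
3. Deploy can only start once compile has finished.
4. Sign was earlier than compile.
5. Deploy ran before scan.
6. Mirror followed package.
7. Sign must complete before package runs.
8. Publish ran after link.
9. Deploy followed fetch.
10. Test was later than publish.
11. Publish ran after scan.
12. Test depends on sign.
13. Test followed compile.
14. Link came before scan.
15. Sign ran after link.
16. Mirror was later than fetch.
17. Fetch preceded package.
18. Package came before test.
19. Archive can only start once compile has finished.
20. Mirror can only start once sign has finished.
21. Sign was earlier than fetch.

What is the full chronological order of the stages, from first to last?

The constraints fix every adjacent pair, so only one ordering works:
link → sign → compile → archive → fetch → package → mirror → deploy → scan → publish → test.

link, sign, compile, archive, fetch, package, mirror, deploy, scan, publish, test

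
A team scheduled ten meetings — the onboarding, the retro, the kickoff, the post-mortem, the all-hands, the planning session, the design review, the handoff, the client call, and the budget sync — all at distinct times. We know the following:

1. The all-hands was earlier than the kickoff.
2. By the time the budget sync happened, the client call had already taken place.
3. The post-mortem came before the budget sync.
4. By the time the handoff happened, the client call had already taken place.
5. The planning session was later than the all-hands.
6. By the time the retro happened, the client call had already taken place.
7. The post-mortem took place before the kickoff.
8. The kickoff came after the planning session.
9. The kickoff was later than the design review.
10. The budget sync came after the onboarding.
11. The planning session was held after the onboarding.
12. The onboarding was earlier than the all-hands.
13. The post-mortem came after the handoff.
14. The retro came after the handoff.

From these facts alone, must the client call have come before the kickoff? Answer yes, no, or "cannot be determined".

yes

Chain the constraints: the client call → the handoff → the post-mortem → the kickoff. Each link is directly stated, so the client call comes before the kickoff.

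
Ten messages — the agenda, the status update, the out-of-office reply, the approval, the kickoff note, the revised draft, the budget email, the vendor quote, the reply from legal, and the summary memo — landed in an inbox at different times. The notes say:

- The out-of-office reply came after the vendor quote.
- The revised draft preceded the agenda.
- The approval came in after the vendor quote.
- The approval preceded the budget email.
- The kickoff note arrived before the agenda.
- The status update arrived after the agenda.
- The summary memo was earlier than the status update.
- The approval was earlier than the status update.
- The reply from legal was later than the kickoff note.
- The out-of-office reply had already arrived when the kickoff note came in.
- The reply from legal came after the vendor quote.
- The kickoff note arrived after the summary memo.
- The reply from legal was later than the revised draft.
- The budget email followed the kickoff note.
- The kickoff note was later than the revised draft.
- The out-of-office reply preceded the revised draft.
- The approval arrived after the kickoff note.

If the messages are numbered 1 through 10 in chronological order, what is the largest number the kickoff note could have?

5

The kickoff note must come before the agenda, the approval, the budget email, the reply from legal, and the status update — 5 messages forced after it.
Everything else can be placed before the kickoff note in some valid order, so the kickoff note can sit as late as position 10 − 5 = 5.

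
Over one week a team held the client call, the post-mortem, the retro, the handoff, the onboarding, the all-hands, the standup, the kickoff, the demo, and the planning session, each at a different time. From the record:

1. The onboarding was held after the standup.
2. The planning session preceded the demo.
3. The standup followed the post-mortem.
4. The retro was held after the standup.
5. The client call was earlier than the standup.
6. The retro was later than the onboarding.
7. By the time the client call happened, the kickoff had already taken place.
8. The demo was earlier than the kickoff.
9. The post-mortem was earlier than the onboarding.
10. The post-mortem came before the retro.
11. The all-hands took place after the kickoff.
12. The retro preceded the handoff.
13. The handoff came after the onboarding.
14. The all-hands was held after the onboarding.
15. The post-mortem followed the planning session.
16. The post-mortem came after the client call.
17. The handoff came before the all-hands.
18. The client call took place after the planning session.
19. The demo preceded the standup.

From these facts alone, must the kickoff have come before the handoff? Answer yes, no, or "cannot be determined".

Chain the constraints: the kickoff → the client call → the post-mortem → the retro → the handoff. Each link is directly stated, so the kickoff comes before the handoff.

yes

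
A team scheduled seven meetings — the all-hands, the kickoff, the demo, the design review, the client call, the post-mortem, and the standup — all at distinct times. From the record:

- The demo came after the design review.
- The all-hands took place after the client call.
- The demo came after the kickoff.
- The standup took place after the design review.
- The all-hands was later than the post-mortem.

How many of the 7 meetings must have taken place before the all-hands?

Directly stated before the all-hands: the client call and the post-mortem.
That's the client call and the post-mortem — 2 in all.

2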